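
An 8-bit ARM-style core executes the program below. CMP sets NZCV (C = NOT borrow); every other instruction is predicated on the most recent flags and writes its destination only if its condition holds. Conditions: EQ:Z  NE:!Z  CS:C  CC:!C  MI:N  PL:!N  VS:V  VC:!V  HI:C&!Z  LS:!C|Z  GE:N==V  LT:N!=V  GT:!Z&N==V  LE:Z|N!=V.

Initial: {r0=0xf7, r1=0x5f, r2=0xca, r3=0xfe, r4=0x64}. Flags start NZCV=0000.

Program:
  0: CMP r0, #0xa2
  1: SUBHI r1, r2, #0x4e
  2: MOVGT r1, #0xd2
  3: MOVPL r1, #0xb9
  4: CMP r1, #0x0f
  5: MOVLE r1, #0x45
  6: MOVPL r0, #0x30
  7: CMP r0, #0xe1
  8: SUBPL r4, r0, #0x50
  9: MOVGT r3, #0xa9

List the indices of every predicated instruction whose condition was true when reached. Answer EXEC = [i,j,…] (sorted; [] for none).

0: ✓ CMP  NZCV=0010
1: ✓ SUBHI  r1←0x7c
2: ✓ MOVGT  r1←0xd2
3: ✓ MOVPL  r1←0xb9
4: ✓ CMP  NZCV=1010
5: ✓ MOVLE  r1←0x45
6: · MOVPL
7: ✓ CMP  NZCV=0010
8: ✓ SUBPL  r4←0xa7
9: ✓ MOVGT  r3←0xa9

EXEC = [1,2,3,5,8,9]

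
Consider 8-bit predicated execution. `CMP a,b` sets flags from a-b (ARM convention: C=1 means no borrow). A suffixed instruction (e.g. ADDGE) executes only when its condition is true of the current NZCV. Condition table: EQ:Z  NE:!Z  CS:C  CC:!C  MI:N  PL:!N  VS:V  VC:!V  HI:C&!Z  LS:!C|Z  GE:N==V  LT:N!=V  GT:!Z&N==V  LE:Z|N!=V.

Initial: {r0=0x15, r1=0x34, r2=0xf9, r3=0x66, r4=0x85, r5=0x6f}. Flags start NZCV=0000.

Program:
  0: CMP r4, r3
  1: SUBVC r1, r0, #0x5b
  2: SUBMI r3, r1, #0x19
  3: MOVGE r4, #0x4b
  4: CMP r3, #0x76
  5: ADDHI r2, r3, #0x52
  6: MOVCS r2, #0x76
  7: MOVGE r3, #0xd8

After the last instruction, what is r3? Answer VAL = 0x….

[0] flags=0011 → (cmp)
[1] flags=0011 VC?F → skip
[2] flags=0011 MI?F → skip
[3] flags=0011 GE?F → skip
[4] flags=1000 → (cmp)
[5] flags=1000 HI?F → skip
[6] flags=1000 CS?F → skip
[7] flags=1000 GE?F → skip

VAL = 0x66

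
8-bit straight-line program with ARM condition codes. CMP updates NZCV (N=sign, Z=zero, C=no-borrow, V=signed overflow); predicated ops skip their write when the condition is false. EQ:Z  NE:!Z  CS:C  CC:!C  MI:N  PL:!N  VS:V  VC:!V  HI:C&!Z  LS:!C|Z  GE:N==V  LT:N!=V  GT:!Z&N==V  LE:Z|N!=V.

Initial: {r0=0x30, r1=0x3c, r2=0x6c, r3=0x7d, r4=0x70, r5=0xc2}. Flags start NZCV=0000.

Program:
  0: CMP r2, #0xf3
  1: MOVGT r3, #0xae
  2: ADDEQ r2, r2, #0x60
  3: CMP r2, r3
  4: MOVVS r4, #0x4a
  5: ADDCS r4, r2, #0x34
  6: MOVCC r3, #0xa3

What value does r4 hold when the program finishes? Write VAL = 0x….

VAL = 0x4a

0: ✓ CMP  NZCV=0000
1: ✓ MOVGT  r3←0xae
2: · ADDEQ
3: ✓ CMP  NZCV=1001
4: ✓ MOVVS  r4←0x4a
5: · ADDCS
6: ✓ MOVCC  r3←0xa3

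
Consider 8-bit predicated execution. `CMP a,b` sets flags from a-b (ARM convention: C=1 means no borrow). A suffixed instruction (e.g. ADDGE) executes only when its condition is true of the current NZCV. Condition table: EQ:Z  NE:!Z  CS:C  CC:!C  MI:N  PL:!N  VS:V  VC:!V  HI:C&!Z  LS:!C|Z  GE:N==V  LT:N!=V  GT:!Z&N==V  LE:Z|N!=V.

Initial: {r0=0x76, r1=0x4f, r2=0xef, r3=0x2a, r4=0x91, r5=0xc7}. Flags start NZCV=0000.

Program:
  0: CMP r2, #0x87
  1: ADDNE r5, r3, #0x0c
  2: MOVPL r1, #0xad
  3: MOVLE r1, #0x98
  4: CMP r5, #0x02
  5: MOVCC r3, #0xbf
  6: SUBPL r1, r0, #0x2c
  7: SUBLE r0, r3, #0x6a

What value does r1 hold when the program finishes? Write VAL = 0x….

0: ✓ CMP  NZCV=0010
1: ✓ ADDNE  r5←0x36
2: ✓ MOVPL  r1←0xad
3: · MOVLE
4: ✓ CMP  NZCV=0010
5: · MOVCC
6: ✓ SUBPL  r1←0x4a
7: · SUBLE

VAL = 0x4a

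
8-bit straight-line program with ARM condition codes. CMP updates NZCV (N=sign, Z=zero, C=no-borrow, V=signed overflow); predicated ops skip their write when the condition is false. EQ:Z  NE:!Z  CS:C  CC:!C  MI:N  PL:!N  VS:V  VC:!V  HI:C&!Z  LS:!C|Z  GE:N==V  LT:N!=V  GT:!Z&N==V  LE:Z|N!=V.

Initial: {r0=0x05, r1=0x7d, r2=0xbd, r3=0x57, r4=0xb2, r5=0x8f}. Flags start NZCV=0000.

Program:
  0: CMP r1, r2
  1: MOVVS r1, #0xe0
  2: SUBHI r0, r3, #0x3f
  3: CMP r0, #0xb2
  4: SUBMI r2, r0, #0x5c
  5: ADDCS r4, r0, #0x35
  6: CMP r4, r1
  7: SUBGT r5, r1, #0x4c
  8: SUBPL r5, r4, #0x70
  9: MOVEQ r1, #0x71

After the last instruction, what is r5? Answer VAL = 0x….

[0] flags=1001 → (cmp)
[1] flags=1001 VS?T → r1=0xe0
[2] flags=1001 HI?F → skip
[3] flags=0000 → (cmp)
[4] flags=0000 MI?F → skip
[5] flags=0000 CS?F → skip
[6] flags=1000 → (cmp)
[7] flags=1000 GT?F → skip
[8] flags=1000 PL?F → skip
[9] flags=1000 EQ?F → skip

VAL = 0x8f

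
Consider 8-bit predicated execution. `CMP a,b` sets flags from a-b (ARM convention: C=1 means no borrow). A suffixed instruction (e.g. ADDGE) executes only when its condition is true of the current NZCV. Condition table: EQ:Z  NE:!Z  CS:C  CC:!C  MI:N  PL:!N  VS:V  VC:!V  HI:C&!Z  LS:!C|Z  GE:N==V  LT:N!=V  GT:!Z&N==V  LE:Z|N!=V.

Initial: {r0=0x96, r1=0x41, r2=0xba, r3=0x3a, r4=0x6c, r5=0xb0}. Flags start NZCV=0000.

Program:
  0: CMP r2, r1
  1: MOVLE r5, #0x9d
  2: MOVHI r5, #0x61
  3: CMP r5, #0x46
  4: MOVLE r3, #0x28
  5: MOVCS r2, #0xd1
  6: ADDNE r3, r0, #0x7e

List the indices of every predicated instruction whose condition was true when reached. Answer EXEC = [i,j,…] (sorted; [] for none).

EXEC = [1,2,5,6]

0: ✓ CMP  NZCV=0011
1: ✓ MOVLE  r5←0x9d
2: ✓ MOVHI  r5←0x61
3: ✓ CMP  NZCV=0010
4: · MOVLE
5: ✓ MOVCS  r2←0xd1
6: ✓ ADDNE  r3←0x14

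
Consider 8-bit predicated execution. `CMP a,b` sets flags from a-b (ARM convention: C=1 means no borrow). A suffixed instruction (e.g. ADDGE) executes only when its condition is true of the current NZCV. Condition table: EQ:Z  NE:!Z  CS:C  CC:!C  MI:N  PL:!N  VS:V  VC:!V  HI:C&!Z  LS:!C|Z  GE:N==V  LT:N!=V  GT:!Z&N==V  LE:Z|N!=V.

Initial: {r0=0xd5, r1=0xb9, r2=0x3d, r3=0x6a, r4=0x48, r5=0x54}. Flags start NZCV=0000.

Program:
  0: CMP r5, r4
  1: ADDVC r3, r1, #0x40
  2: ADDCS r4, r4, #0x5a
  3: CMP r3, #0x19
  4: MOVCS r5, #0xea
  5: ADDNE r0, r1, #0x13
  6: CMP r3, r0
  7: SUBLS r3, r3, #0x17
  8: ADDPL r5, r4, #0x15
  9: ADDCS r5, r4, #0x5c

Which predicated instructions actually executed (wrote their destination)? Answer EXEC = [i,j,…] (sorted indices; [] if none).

EXEC = [1,2,4,5,8,9]

0: ✓ CMP  NZCV=0010
1: ✓ ADDVC  r3←0xf9
2: ✓ ADDCS  r4←0xa2
3: ✓ CMP  NZCV=1010
4: ✓ MOVCS  r5←0xea
5: ✓ ADDNE  r0←0xcc
6: ✓ CMP  NZCV=0010
7: · SUBLS
8: ✓ ADDPL  r5←0xb7
9: ✓ ADDCS  r5←0xfe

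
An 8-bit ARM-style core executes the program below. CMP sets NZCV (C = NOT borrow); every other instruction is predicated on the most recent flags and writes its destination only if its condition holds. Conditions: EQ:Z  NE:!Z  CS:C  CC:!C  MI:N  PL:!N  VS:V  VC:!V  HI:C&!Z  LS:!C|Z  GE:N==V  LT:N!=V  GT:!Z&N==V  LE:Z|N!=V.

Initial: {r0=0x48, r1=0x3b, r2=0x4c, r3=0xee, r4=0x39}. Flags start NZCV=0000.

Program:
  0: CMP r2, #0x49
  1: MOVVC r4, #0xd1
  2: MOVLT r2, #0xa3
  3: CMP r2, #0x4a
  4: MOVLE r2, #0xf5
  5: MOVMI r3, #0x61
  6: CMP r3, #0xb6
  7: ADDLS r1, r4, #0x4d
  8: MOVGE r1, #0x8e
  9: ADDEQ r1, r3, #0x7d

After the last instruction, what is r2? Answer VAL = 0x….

VAL = 0x4c

[0] flags=0010 → (cmp)
[1] flags=0010 VC?T → r4=0xd1
[2] flags=0010 LT?F → skip
[3] flags=0010 → (cmp)
[4] flags=0010 LE?F → skip
[5] flags=0010 MI?F → skip
[6] flags=0010 → (cmp)
[7] flags=0010 LS?F → skip
[8] flags=0010 GE?T → r1=0x8e
[9] flags=0010 EQ?F → skip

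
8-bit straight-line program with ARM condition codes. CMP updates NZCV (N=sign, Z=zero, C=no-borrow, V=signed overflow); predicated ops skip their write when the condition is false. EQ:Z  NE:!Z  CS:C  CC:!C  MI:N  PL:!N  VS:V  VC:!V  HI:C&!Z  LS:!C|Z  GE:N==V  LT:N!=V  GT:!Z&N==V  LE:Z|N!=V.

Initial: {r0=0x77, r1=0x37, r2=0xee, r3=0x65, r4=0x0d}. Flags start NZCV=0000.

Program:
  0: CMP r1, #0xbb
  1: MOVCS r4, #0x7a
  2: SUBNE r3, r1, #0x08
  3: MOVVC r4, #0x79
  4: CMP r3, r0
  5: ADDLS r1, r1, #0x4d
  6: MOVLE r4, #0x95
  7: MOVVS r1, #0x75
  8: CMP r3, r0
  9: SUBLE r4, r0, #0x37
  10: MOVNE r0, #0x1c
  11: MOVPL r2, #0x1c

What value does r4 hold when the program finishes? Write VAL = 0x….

VAL = 0x40

[0] flags=0000 → (cmp)
[1] flags=0000 CS?F → skip
[2] flags=0000 NE?T → r3=0x2f
[3] flags=0000 VC?T → r4=0x79
[4] flags=1000 → (cmp)
[5] flags=1000 LS?T → r1=0x84
[6] flags=1000 LE?T → r4=0x95
[7] flags=1000 VS?F → skip
[8] flags=1000 → (cmp)
[9] flags=1000 LE?T → r4=0x40
[10] flags=1000 NE?T → r0=0x1c
[11] flags=1000 PL?F → skip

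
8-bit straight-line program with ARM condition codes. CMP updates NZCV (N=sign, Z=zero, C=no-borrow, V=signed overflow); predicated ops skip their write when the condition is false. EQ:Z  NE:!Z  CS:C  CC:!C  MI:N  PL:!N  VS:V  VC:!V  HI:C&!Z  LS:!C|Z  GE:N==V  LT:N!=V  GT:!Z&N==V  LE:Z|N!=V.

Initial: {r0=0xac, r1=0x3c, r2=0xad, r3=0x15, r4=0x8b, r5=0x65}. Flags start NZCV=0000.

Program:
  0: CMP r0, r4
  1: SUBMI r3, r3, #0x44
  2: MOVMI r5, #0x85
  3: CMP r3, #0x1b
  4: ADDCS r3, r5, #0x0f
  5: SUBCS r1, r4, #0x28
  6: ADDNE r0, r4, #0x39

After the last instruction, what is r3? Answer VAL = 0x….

VAL = 0x15

[0] flags=0010 → (cmp)
[1] flags=0010 MI?F → skip
[2] flags=0010 MI?F → skip
[3] flags=1000 → (cmp)
[4] flags=1000 CS?F → skip
[5] flags=1000 CS?F → skip
[6] flags=1000 NE?T → r0=0xc4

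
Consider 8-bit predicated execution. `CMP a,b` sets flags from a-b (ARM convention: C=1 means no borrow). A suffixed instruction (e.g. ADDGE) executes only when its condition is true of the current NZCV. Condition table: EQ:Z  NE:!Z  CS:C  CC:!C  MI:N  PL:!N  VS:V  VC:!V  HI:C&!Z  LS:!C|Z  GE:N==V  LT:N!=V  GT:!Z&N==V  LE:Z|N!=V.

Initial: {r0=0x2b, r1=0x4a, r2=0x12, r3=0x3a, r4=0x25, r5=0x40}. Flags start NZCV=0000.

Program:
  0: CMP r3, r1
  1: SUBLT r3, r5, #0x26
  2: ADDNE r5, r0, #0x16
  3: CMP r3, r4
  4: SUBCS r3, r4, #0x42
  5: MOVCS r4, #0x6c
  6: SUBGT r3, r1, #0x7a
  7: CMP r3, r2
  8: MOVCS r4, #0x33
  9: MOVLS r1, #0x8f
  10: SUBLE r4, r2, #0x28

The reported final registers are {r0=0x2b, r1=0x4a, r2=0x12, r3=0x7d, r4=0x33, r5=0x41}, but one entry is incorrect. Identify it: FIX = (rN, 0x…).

[0] flags=1000 → (cmp)
[1] flags=1000 LT?T → r3=0x1a
[2] flags=1000 NE?T → r5=0x41
[3] flags=1000 → (cmp)
[4] flags=1000 CS?F → skip
[5] flags=1000 CS?F → skip
[6] flags=1000 GT?F → skip
[7] flags=0010 → (cmp)
[8] flags=0010 CS?T → r4=0x33
[9] flags=0010 LS?F → skip
[10] flags=0010 LE?F → skip

FIX = (r3, 0x1a)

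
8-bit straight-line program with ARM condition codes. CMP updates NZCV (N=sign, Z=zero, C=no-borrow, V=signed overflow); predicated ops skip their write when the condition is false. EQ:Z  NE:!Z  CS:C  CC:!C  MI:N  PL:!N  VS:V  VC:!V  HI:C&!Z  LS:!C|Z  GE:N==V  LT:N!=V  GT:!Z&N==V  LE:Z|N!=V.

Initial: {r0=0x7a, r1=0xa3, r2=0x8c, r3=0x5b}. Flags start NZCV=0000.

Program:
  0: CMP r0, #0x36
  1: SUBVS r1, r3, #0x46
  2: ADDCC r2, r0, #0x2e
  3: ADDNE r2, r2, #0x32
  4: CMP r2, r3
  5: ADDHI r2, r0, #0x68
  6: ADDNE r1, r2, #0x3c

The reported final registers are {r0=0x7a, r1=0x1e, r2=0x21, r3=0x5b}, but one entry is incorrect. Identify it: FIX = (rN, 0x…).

[0] flags=0010 → (cmp)
[1] flags=0010 VS?F → skip
[2] flags=0010 CC?F → skip
[3] flags=0010 NE?T → r2=0xbe
[4] flags=0011 → (cmp)
[5] flags=0011 HI?T → r2=0xe2
[6] flags=0011 NE?T → r1=0x1e

FIX = (r2, 0xe2)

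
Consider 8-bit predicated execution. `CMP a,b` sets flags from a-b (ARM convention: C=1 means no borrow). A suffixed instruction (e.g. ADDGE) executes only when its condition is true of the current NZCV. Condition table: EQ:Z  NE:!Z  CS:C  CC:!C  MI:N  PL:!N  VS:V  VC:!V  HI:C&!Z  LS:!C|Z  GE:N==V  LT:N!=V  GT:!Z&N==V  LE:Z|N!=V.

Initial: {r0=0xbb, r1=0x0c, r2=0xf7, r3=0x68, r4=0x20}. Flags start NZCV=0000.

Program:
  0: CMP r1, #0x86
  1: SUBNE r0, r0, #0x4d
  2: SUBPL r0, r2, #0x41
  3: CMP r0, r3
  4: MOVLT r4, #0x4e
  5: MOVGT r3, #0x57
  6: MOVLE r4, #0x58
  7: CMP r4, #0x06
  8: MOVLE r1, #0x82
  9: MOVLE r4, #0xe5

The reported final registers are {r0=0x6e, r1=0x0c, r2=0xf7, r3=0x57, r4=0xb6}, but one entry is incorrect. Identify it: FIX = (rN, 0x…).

FIX = (r4, 0x20)

[0] flags=1001 → (cmp)
[1] flags=1001 NE?T → r0=0x6e
[2] flags=1001 PL?F → skip
[3] flags=0010 → (cmp)
[4] flags=0010 LT?F → skip
[5] flags=0010 GT?T → r3=0x57
[6] flags=0010 LE?F → skip
[7] flags=0010 → (cmp)
[8] flags=0010 LE?F → skip
[9] flags=0010 LE?F → skip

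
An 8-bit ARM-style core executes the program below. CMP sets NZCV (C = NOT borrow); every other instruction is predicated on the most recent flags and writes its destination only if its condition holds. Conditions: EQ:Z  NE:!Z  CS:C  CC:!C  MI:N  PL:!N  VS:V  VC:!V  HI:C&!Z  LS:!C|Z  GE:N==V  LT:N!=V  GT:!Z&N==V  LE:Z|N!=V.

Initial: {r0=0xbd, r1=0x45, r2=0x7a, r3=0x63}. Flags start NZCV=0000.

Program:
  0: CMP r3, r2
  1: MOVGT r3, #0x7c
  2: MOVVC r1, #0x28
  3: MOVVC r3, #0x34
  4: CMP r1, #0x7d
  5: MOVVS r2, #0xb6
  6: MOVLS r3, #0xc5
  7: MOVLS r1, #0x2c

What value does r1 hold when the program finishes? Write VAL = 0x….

0: ✓ CMP  NZCV=1000
1: · MOVGT
2: ✓ MOVVC  r1←0x28
3: ✓ MOVVC  r3←0x34
4: ✓ CMP  NZCV=1000
5: · MOVVS
6: ✓ MOVLS  r3←0xc5
7: ✓ MOVLS  r1←0x2c

VAL = 0x2c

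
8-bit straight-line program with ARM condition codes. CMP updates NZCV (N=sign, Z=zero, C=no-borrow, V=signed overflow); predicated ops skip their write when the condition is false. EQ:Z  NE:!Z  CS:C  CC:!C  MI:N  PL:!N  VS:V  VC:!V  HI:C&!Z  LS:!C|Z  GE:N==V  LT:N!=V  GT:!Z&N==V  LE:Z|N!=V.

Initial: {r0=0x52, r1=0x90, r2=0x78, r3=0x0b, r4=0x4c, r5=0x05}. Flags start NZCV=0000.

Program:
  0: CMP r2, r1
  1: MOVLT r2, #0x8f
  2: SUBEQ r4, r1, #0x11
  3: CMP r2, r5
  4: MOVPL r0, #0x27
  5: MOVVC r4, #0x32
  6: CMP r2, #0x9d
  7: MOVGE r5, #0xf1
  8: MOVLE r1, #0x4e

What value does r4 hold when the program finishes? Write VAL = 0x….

VAL = 0x32

[0] flags=1001 → (cmp)
[1] flags=1001 LT?F → skip
[2] flags=1001 EQ?F → skip
[3] flags=0010 → (cmp)
[4] flags=0010 PL?T → r0=0x27
[5] flags=0010 VC?T → r4=0x32
[6] flags=1001 → (cmp)
[7] flags=1001 GE?T → r5=0xf1
[8] flags=1001 LE?F → skip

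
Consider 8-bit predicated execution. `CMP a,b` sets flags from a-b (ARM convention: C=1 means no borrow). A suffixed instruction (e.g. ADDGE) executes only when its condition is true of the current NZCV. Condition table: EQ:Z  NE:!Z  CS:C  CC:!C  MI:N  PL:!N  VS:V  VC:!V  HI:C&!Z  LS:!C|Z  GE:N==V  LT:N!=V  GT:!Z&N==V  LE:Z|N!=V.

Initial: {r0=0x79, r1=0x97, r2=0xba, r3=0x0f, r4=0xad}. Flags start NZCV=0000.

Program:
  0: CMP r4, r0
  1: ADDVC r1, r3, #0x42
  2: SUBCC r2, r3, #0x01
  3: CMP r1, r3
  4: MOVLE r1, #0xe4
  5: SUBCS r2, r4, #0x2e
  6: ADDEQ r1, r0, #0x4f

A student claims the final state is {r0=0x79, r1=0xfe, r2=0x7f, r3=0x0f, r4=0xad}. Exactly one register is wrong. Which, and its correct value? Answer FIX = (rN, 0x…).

FIX = (r1, 0xe4)

[0] flags=0011 → (cmp)
[1] flags=0011 VC?F → skip
[2] flags=0011 CC?F → skip
[3] flags=1010 → (cmp)
[4] flags=1010 LE?T → r1=0xe4
[5] flags=1010 CS?T → r2=0x7f
[6] flags=1010 EQ?F → skip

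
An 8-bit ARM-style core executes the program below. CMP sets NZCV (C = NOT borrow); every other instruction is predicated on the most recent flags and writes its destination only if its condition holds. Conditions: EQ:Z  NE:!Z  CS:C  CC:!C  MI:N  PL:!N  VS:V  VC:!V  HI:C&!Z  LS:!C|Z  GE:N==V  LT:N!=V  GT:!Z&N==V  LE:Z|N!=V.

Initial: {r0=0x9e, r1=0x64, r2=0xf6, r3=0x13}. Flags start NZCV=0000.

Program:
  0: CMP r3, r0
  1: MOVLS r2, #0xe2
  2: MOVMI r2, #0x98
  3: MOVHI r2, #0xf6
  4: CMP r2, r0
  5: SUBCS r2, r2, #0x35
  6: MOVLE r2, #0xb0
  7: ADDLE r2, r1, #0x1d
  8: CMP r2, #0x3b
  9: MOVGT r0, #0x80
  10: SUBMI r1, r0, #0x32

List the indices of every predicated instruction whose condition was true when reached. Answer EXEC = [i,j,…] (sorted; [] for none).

EXEC = [1,5]

[0] flags=0000 → (cmp)
[1] flags=0000 LS?T → r2=0xe2
[2] flags=0000 MI?F → skip
[3] flags=0000 HI?F → skip
[4] flags=0010 → (cmp)
[5] flags=0010 CS?T → r2=0xad
[6] flags=0010 LE?F → skip
[7] flags=0010 LE?F → skip
[8] flags=0011 → (cmp)
[9] flags=0011 GT?F → skip
[10] flags=0011 MI?F → skip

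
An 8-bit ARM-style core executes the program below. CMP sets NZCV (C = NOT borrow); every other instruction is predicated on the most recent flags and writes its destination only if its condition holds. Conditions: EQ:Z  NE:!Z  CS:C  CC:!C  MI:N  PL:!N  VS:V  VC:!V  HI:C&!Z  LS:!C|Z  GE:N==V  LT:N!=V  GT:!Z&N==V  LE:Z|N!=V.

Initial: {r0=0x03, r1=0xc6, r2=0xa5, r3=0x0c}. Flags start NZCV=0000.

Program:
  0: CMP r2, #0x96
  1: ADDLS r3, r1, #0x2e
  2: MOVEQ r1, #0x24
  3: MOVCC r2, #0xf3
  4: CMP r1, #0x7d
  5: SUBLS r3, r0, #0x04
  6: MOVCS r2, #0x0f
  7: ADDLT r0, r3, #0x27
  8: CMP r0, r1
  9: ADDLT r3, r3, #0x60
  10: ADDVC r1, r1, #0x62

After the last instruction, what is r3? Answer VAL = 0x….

VAL = 0x0c

[0] flags=0010 → (cmp)
[1] flags=0010 LS?F → skip
[2] flags=0010 EQ?F → skip
[3] flags=0010 CC?F → skip
[4] flags=0011 → (cmp)
[5] flags=0011 LS?F → skip
[6] flags=0011 CS?T → r2=0x0f
[7] flags=0011 LT?T → r0=0x33
[8] flags=0000 → (cmp)
[9] flags=0000 LT?F → skip
[10] flags=0000 VC?T → r1=0x28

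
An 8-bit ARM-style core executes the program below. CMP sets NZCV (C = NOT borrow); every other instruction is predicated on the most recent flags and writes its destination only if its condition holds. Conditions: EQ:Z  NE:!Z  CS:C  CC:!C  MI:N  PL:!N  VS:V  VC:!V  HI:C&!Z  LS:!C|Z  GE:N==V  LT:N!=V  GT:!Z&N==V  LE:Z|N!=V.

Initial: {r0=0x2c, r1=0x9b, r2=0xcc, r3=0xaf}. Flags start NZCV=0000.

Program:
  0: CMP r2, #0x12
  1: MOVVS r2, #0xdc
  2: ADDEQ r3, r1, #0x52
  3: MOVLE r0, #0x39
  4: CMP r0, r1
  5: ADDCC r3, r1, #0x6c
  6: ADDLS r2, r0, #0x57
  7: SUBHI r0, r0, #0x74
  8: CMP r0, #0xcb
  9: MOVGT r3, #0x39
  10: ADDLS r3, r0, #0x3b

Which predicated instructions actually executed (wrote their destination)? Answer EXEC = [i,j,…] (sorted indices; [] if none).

0: ✓ CMP  NZCV=1010
1: · MOVVS
2: · ADDEQ
3: ✓ MOVLE  r0←0x39
4: ✓ CMP  NZCV=1001
5: ✓ ADDCC  r3←0x07
6: ✓ ADDLS  r2←0x90
7: · SUBHI
8: ✓ CMP  NZCV=0000
9: ✓ MOVGT  r3←0x39
10: ✓ ADDLS  r3←0x74

EXEC = [3,5,6,9,10]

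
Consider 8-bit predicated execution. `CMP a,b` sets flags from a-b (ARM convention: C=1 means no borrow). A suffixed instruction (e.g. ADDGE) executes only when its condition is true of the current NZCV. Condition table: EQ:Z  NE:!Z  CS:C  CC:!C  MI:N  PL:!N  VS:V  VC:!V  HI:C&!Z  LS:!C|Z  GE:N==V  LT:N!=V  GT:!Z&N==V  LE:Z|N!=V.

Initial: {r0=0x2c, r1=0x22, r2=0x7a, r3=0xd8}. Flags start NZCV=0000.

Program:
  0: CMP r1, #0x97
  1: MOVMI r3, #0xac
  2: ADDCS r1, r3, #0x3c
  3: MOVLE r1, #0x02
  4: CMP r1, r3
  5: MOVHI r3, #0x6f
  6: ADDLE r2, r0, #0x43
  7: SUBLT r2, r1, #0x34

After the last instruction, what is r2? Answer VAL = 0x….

VAL = 0x7a

[0] flags=1001 → (cmp)
[1] flags=1001 MI?T → r3=0xac
[2] flags=1001 CS?F → skip
[3] flags=1001 LE?F → skip
[4] flags=0000 → (cmp)
[5] flags=0000 HI?F → skip
[6] flags=0000 LE?F → skip
[7] flags=0000 LT?F → skip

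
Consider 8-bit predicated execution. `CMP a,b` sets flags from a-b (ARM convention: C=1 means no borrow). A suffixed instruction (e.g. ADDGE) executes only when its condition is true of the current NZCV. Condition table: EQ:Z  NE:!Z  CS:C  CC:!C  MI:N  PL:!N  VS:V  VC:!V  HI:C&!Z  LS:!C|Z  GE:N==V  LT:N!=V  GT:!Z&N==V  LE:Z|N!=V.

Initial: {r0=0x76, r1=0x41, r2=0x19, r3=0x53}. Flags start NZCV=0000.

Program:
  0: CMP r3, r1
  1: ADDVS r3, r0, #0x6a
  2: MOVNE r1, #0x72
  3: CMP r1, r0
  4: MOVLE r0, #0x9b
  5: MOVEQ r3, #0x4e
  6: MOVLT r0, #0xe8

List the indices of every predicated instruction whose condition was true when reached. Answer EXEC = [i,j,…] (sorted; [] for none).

[0] flags=0010 → (cmp)
[1] flags=0010 VS?F → skip
[2] flags=0010 NE?T → r1=0x72
[3] flags=1000 → (cmp)
[4] flags=1000 LE?T → r0=0x9b
[5] flags=1000 EQ?F → skip
[6] flags=1000 LT?T → r0=0xe8

EXEC = [2,4,6]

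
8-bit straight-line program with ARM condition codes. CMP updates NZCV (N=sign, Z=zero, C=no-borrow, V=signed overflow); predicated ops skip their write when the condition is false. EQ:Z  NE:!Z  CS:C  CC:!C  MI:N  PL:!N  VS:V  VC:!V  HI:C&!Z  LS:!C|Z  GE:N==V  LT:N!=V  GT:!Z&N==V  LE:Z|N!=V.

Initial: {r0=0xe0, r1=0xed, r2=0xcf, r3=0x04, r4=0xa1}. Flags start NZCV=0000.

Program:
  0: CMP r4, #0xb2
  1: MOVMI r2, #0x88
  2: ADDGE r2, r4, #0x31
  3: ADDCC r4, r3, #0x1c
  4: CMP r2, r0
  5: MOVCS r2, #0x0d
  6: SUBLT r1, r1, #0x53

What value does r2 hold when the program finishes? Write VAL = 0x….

0: ✓ CMP  NZCV=1000
1: ✓ MOVMI  r2←0x88
2: · ADDGE
3: ✓ ADDCC  r4←0x20
4: ✓ CMP  NZCV=1000
5: · MOVCS
6: ✓ SUBLT  r1←0x9a

VAL = 0x88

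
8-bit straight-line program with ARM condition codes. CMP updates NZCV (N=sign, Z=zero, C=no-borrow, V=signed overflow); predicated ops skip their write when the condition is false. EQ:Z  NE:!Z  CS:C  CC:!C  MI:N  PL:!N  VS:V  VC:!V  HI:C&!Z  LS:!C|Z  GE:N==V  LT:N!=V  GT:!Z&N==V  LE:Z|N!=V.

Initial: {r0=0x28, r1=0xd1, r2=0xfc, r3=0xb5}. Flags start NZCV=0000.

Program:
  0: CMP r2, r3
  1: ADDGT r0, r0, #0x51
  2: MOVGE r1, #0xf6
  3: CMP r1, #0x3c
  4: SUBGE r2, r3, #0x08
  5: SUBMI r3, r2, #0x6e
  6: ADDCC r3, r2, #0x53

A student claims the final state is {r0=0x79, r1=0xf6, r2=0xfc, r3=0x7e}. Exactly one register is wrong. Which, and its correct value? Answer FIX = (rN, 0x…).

[0] flags=0010 → (cmp)
[1] flags=0010 GT?T → r0=0x79
[2] flags=0010 GE?T → r1=0xf6
[3] flags=1010 → (cmp)
[4] flags=1010 GE?F → skip
[5] flags=1010 MI?T → r3=0x8e
[6] flags=1010 CC?F → skip

FIX = (r3, 0x8e)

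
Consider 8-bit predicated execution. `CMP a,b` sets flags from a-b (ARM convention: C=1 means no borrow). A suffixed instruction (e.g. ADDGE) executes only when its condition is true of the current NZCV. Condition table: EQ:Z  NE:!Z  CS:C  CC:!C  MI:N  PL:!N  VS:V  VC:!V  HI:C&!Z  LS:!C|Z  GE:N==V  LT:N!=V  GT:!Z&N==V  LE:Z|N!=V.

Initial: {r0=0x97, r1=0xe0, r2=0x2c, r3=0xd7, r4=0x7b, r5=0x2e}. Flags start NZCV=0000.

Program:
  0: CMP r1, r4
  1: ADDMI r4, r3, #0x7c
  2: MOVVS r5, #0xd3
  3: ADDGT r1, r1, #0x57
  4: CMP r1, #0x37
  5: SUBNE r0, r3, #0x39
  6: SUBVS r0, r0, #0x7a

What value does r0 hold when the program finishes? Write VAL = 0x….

VAL = 0x9e

0: ✓ CMP  NZCV=0011
1: · ADDMI
2: ✓ MOVVS  r5←0xd3
3: · ADDGT
4: ✓ CMP  NZCV=1010
5: ✓ SUBNE  r0←0x9e
6: · SUBVS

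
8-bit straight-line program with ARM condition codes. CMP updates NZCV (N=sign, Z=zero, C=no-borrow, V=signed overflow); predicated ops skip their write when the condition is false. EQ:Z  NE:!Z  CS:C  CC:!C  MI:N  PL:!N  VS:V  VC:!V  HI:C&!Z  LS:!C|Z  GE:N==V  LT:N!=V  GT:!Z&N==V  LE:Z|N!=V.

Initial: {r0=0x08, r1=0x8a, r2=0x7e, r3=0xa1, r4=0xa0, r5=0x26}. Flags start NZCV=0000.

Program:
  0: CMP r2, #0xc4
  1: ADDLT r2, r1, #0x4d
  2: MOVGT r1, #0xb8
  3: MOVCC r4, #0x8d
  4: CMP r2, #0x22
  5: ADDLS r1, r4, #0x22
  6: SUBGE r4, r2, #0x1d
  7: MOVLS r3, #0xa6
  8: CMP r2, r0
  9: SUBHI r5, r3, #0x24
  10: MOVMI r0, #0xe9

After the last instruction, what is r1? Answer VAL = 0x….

VAL = 0xb8

0: ✓ CMP  NZCV=1001
1: · ADDLT
2: ✓ MOVGT  r1←0xb8
3: ✓ MOVCC  r4←0x8d
4: ✓ CMP  NZCV=0010
5: · ADDLS
6: ✓ SUBGE  r4←0x61
7: · MOVLS
8: ✓ CMP  NZCV=0010
9: ✓ SUBHI  r5←0x7d
10: · MOVMI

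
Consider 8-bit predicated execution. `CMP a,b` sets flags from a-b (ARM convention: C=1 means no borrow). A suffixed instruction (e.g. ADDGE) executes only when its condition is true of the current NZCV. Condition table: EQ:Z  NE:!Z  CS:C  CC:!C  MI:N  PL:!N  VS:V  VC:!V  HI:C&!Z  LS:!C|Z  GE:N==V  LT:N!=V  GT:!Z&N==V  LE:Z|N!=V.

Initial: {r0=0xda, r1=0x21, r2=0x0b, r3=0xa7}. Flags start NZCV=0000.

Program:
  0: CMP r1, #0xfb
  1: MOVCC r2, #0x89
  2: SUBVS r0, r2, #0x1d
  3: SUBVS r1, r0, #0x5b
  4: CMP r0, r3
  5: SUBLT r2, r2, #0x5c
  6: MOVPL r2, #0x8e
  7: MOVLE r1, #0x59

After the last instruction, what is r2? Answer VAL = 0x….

VAL = 0x8e

0: ✓ CMP  NZCV=0000
1: ✓ MOVCC  r2←0x89
2: · SUBVS
3: · SUBVS
4: ✓ CMP  NZCV=0010
5: · SUBLT
6: ✓ MOVPL  r2←0x8e
7: · MOVLE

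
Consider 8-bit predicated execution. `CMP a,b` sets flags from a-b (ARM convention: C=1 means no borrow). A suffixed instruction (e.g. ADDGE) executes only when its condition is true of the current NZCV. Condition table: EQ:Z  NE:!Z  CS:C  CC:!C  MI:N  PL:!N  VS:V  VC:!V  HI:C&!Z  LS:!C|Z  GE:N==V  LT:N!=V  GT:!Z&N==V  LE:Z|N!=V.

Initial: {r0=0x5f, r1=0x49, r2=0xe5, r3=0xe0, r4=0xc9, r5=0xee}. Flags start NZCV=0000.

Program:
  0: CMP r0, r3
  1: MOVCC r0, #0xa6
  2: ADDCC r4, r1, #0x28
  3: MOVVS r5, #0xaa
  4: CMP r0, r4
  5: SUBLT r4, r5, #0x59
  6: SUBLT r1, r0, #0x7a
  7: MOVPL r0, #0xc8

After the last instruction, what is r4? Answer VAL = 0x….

[0] flags=0000 → (cmp)
[1] flags=0000 CC?T → r0=0xa6
[2] flags=0000 CC?T → r4=0x71
[3] flags=0000 VS?F → skip
[4] flags=0011 → (cmp)
[5] flags=0011 LT?T → r4=0x95
[6] flags=0011 LT?T → r1=0x2c
[7] flags=0011 PL?T → r0=0xc8

VAL = 0x95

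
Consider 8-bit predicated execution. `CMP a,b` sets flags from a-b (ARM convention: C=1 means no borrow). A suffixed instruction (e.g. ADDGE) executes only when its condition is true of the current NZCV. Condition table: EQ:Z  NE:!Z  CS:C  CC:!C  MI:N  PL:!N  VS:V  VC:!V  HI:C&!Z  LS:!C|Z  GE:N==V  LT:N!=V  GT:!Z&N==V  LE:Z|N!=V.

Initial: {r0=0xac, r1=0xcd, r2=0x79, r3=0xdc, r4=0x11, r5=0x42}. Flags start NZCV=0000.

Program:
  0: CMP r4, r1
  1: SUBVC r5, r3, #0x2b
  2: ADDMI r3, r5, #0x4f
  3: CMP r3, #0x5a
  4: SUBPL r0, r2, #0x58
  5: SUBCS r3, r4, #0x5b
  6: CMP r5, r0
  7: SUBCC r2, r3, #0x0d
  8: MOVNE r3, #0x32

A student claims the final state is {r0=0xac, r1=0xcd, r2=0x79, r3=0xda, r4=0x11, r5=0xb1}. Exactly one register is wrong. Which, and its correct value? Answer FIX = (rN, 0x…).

[0] flags=0000 → (cmp)
[1] flags=0000 VC?T → r5=0xb1
[2] flags=0000 MI?F → skip
[3] flags=1010 → (cmp)
[4] flags=1010 PL?F → skip
[5] flags=1010 CS?T → r3=0xb6
[6] flags=0010 → (cmp)
[7] flags=0010 CC?F → skip
[8] flags=0010 NE?T → r3=0x32

FIX = (r3, 0x32)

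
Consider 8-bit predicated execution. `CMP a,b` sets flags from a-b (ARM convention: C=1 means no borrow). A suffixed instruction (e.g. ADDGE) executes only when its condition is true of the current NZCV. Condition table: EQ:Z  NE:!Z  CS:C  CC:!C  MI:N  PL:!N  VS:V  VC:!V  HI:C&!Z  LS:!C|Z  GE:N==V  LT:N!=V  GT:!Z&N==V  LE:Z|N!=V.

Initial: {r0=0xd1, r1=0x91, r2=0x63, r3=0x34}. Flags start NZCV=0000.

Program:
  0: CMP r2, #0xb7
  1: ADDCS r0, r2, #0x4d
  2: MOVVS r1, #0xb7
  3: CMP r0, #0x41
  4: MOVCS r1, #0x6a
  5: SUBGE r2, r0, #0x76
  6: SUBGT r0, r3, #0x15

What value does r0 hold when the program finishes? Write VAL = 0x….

VAL = 0xd1

0: ✓ CMP  NZCV=1001
1: · ADDCS
2: ✓ MOVVS  r1←0xb7
3: ✓ CMP  NZCV=1010
4: ✓ MOVCS  r1←0x6a
5: · SUBGE
6: · SUBGT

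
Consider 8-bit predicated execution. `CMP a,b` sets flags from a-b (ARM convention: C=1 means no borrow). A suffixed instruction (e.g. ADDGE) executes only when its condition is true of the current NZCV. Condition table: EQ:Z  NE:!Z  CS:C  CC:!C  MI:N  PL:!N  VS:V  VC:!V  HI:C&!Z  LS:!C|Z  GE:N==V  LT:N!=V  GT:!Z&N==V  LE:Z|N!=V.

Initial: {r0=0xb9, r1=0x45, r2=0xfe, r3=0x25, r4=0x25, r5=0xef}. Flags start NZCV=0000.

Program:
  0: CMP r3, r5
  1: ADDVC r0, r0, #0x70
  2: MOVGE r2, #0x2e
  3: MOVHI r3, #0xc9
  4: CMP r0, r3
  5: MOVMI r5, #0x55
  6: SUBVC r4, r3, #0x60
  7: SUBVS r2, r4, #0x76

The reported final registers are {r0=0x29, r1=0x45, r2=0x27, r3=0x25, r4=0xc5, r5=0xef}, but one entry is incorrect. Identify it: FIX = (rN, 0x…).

FIX = (r2, 0x2e)

0: ✓ CMP  NZCV=0000
1: ✓ ADDVC  r0←0x29
2: ✓ MOVGE  r2←0x2e
3: · MOVHI
4: ✓ CMP  NZCV=0010
5: · MOVMI
6: ✓ SUBVC  r4←0xc5
7: · SUBVS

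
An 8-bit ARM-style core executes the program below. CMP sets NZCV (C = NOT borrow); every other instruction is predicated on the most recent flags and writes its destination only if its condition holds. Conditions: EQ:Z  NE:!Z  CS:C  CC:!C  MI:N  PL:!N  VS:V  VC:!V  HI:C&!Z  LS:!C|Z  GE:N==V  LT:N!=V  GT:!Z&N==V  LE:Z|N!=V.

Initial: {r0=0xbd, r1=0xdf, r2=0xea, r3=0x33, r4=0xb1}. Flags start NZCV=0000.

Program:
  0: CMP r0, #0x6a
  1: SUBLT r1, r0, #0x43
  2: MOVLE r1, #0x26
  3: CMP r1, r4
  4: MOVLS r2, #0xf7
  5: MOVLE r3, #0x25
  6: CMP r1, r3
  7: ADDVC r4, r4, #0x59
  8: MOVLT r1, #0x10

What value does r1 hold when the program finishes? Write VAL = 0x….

VAL = 0x10

[0] flags=0011 → (cmp)
[1] flags=0011 LT?T → r1=0x7a
[2] flags=0011 LE?T → r1=0x26
[3] flags=0000 → (cmp)
[4] flags=0000 LS?T → r2=0xf7
[5] flags=0000 LE?F → skip
[6] flags=1000 → (cmp)
[7] flags=1000 VC?T → r4=0x0a
[8] flags=1000 LT?T → r1=0x10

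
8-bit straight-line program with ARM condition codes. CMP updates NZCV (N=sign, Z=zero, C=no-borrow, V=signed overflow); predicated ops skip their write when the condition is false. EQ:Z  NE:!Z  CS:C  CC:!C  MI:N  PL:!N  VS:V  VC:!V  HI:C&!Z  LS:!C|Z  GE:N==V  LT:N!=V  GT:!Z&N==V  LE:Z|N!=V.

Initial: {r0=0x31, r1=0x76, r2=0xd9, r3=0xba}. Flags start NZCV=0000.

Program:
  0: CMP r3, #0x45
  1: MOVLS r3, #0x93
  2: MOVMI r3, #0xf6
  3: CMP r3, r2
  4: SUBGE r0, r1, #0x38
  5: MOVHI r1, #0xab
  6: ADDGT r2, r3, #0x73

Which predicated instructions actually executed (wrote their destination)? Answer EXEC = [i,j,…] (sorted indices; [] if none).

0: ✓ CMP  NZCV=0011
1: · MOVLS
2: · MOVMI
3: ✓ CMP  NZCV=1000
4: · SUBGE
5: · MOVHI
6: · ADDGT

EXEC = []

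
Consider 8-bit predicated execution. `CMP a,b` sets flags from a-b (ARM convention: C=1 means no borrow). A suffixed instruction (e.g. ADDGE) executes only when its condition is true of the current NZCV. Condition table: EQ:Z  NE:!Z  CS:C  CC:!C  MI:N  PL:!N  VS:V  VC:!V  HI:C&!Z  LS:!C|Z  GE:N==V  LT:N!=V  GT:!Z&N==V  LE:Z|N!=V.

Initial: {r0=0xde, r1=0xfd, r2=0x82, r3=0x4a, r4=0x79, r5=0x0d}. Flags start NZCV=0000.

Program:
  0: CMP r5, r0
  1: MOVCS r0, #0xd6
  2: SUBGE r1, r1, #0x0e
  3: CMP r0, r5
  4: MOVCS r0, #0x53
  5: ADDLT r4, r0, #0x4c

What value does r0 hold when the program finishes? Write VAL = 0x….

[0] flags=0000 → (cmp)
[1] flags=0000 CS?F → skip
[2] flags=0000 GE?T → r1=0xef
[3] flags=1010 → (cmp)
[4] flags=1010 CS?T → r0=0x53
[5] flags=1010 LT?T → r4=0x9f

VAL = 0x53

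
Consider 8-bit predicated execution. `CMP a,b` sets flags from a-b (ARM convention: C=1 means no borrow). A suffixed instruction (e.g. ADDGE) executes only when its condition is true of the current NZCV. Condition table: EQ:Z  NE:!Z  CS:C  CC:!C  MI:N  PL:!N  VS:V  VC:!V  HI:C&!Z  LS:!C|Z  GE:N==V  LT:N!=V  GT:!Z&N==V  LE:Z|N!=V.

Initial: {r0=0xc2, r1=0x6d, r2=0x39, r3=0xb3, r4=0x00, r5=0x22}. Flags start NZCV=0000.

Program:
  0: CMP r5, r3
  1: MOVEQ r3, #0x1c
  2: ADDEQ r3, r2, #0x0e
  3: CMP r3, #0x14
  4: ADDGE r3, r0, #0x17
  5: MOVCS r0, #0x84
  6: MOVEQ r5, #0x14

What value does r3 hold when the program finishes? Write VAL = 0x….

[0] flags=0000 → (cmp)
[1] flags=0000 EQ?F → skip
[2] flags=0000 EQ?F → skip
[3] flags=1010 → (cmp)
[4] flags=1010 GE?F → skip
[5] flags=1010 CS?T → r0=0x84
[6] flags=1010 EQ?F → skip

VAL = 0xb3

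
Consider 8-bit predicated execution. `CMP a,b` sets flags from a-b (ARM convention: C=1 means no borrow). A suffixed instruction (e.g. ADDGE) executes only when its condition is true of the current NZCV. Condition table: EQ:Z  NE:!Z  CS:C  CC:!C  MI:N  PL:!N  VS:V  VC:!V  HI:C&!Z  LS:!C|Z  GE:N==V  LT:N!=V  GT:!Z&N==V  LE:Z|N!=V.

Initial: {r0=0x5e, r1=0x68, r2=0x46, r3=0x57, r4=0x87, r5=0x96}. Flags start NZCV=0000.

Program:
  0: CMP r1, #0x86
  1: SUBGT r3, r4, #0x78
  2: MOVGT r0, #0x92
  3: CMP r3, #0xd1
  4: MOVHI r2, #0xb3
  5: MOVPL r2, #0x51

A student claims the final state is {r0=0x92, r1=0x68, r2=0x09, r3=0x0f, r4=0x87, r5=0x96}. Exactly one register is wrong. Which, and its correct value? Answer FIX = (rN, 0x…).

FIX = (r2, 0x51)

0: ✓ CMP  NZCV=1001
1: ✓ SUBGT  r3←0x0f
2: ✓ MOVGT  r0←0x92
3: ✓ CMP  NZCV=0000
4: · MOVHI
5: ✓ MOVPL  r2←0x51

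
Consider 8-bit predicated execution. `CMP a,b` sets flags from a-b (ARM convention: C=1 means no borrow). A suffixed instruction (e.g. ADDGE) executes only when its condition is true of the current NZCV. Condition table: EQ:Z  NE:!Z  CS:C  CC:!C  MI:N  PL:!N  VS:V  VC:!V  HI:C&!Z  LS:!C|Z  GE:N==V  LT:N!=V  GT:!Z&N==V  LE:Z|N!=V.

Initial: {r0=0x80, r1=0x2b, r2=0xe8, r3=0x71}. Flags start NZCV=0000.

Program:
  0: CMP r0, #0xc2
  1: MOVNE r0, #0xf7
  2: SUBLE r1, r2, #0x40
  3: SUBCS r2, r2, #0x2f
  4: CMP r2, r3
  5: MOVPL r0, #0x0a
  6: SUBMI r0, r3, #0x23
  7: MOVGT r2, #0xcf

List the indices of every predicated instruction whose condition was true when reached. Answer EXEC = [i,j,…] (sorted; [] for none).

0: ✓ CMP  NZCV=1000
1: ✓ MOVNE  r0←0xf7
2: ✓ SUBLE  r1←0xa8
3: · SUBCS
4: ✓ CMP  NZCV=0011
5: ✓ MOVPL  r0←0x0a
6: · SUBMI
7: · MOVGT

EXEC = [1,2,5]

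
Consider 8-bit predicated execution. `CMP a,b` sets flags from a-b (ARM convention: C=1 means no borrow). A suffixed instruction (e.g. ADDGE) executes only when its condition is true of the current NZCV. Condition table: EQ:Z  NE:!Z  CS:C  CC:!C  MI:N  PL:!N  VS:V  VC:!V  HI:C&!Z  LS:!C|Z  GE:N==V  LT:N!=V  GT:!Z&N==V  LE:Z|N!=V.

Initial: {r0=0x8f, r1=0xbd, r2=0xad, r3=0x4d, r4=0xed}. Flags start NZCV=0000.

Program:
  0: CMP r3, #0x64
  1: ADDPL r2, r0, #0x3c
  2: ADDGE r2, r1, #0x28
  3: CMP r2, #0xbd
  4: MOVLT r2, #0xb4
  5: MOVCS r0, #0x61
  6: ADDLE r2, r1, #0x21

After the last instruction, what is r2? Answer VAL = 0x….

0: ✓ CMP  NZCV=1000
1: · ADDPL
2: · ADDGE
3: ✓ CMP  NZCV=1000
4: ✓ MOVLT  r2←0xb4
5: · MOVCS
6: ✓ ADDLE  r2←0xde

VAL = 0xde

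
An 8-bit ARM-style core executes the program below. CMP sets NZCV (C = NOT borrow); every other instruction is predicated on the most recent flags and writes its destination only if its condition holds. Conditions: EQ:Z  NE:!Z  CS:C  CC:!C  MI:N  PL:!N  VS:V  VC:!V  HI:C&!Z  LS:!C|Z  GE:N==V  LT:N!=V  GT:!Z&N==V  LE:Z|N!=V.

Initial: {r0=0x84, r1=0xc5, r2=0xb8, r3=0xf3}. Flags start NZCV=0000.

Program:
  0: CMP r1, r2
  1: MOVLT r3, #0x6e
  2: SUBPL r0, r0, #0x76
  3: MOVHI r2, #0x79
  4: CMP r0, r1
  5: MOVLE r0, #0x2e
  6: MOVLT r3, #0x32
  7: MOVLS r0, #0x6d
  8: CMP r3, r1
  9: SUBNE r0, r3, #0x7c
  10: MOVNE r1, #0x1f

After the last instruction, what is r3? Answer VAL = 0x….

VAL = 0xf3

0: ✓ CMP  NZCV=0010
1: · MOVLT
2: ✓ SUBPL  r0←0x0e
3: ✓ MOVHI  r2←0x79
4: ✓ CMP  NZCV=0000
5: · MOVLE
6: · MOVLT
7: ✓ MOVLS  r0←0x6d
8: ✓ CMP  NZCV=0010
9: ✓ SUBNE  r0←0x77
10: ✓ MOVNE  r1←0x1f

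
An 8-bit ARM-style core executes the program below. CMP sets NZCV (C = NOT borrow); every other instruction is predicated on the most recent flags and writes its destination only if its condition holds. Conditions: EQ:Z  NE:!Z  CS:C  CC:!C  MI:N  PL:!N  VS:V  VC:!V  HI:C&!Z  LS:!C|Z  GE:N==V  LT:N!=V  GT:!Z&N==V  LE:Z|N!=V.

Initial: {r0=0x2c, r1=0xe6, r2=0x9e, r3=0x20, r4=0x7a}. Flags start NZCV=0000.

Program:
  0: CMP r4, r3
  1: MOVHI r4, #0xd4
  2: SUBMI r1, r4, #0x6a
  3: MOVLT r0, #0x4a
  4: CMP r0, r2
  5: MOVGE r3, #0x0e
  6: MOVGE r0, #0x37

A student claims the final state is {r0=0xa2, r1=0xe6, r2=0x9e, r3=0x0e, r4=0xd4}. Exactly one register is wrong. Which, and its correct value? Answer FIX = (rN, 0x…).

[0] flags=0010 → (cmp)
[1] flags=0010 HI?T → r4=0xd4
[2] flags=0010 MI?F → skip
[3] flags=0010 LT?F → skip
[4] flags=1001 → (cmp)
[5] flags=1001 GE?T → r3=0x0e
[6] flags=1001 GE?T → r0=0x37

FIX = (r0, 0x37)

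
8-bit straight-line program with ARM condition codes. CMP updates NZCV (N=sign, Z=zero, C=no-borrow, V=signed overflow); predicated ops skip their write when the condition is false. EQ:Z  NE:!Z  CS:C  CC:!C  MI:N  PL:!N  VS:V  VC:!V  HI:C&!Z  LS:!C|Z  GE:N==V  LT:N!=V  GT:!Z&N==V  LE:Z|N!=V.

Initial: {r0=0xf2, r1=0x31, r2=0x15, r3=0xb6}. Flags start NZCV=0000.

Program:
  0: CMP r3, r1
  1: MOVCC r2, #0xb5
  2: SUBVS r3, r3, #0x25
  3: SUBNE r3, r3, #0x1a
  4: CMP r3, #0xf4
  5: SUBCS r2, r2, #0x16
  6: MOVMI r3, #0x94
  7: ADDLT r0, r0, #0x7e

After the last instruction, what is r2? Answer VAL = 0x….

[0] flags=1010 → (cmp)
[1] flags=1010 CC?F → skip
[2] flags=1010 VS?F → skip
[3] flags=1010 NE?T → r3=0x9c
[4] flags=1000 → (cmp)
[5] flags=1000 CS?F → skip
[6] flags=1000 MI?T → r3=0x94
[7] flags=1000 LT?T → r0=0x70

VAL = 0x15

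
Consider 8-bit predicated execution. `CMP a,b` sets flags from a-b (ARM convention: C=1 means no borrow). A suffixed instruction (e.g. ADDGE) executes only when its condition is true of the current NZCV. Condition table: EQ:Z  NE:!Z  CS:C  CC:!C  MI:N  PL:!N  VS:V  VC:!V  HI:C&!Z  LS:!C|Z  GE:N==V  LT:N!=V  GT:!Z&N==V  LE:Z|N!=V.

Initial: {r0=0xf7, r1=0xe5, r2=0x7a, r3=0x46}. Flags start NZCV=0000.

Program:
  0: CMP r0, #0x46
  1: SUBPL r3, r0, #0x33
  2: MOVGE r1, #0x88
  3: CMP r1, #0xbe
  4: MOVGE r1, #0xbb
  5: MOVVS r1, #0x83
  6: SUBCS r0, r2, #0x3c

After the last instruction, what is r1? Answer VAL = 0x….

VAL = 0xbb

[0] flags=1010 → (cmp)
[1] flags=1010 PL?F → skip
[2] flags=1010 GE?F → skip
[3] flags=0010 → (cmp)
[4] flags=0010 GE?T → r1=0xbb
[5] flags=0010 VS?F → skip
[6] flags=0010 CS?T → r0=0x3e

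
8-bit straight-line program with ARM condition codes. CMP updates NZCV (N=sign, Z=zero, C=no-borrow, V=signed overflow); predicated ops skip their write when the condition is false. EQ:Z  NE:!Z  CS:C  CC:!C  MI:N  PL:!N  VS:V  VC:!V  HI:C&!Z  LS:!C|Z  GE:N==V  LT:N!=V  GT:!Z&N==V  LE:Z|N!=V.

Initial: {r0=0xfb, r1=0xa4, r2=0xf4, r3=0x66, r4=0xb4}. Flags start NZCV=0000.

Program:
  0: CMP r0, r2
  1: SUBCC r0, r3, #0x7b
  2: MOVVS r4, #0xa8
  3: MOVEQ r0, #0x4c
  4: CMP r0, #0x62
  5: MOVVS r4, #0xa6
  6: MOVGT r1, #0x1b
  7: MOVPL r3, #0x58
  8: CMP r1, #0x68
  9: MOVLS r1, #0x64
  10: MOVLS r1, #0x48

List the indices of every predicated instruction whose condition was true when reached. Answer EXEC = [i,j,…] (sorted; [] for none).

0: ✓ CMP  NZCV=0010
1: · SUBCC
2: · MOVVS
3: · MOVEQ
4: ✓ CMP  NZCV=1010
5: · MOVVS
6: · MOVGT
7: · MOVPL
8: ✓ CMP  NZCV=0011
9: · MOVLS
10: · MOVLS

EXEC = []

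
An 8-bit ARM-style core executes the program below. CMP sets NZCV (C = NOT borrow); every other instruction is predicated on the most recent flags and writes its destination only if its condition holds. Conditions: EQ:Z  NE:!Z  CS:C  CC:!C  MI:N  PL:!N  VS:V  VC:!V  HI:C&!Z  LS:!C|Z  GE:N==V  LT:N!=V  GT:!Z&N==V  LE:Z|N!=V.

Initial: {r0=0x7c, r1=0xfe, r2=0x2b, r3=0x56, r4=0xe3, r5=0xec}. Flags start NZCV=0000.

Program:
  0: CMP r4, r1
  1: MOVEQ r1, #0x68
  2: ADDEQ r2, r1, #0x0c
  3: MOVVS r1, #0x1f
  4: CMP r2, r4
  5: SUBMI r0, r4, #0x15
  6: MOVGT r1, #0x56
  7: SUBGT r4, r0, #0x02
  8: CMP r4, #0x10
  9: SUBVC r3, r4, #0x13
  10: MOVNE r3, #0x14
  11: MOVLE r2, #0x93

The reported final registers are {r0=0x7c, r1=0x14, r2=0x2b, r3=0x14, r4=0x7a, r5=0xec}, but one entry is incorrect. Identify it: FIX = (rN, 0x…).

0: ✓ CMP  NZCV=1000
1: · MOVEQ
2: · ADDEQ
3: · MOVVS
4: ✓ CMP  NZCV=0000
5: · SUBMI
6: ✓ MOVGT  r1←0x56
7: ✓ SUBGT  r4←0x7a
8: ✓ CMP  NZCV=0010
9: ✓ SUBVC  r3←0x67
10: ✓ MOVNE  r3←0x14
11: · MOVLE

FIX = (r1, 0x56)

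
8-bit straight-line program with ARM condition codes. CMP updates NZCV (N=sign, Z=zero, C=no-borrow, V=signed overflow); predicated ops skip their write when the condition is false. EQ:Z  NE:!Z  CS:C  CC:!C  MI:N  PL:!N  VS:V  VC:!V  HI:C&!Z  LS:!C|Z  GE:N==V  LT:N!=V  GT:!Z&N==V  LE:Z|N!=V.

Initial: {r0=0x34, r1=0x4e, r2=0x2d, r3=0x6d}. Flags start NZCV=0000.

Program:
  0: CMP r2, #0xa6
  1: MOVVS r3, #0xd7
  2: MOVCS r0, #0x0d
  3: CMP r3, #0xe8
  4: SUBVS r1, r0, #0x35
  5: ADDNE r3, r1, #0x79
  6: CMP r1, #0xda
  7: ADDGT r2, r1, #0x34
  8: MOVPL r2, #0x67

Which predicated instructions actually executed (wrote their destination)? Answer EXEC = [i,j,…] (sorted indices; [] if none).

0: ✓ CMP  NZCV=1001
1: ✓ MOVVS  r3←0xd7
2: · MOVCS
3: ✓ CMP  NZCV=1000
4: · SUBVS
5: ✓ ADDNE  r3←0xc7
6: ✓ CMP  NZCV=0000
7: ✓ ADDGT  r2←0x82
8: ✓ MOVPL  r2←0x67

EXEC = [1,5,7,8]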